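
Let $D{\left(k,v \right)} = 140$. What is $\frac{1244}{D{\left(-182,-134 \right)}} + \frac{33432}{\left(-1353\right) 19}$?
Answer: $\frac{2274919}{299915} \approx 7.5852$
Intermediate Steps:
$\frac{1244}{D{\left(-182,-134 \right)}} + \frac{33432}{\left(-1353\right) 19} = \frac{1244}{140} + \frac{33432}{\left(-1353\right) 19} = 1244 \cdot \frac{1}{140} + \frac{33432}{-25707} = \frac{311}{35} + 33432 \left(- \frac{1}{25707}\right) = \frac{311}{35} - \frac{11144}{8569} = \frac{2274919}{299915}$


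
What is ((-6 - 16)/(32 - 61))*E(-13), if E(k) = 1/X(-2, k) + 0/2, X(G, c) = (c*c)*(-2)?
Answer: -11/4901 ≈ -0.0022444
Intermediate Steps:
X(G, c) = -2*c**2 (X(G, c) = c**2*(-2) = -2*c**2)
E(k) = -1/(2*k**2) (E(k) = 1/(-2*k**2) + 0/2 = 1*(-1/(2*k**2)) + 0*(1/2) = -1/(2*k**2) + 0 = -1/(2*k**2))
((-6 - 16)/(32 - 61))*E(-13) = ((-6 - 16)/(32 - 61))*(-1/2/(-13)**2) = (-22/(-29))*(-1/2*1/169) = -22*(-1/29)*(-1/338) = (22/29)*(-1/338) = -11/4901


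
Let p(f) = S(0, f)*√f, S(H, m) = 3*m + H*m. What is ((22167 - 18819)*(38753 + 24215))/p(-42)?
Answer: 1952008*I*√42/49 ≈ 2.5817e+5*I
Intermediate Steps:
p(f) = 3*f^(3/2) (p(f) = (f*(3 + 0))*√f = (f*3)*√f = (3*f)*√f = 3*f^(3/2))
((22167 - 18819)*(38753 + 24215))/p(-42) = ((22167 - 18819)*(38753 + 24215))/((3*(-42)^(3/2))) = (3348*62968)/((3*(-42*I*√42))) = 210816864/((-126*I*√42)) = 210816864*(I*√42/5292) = 1952008*I*√42/49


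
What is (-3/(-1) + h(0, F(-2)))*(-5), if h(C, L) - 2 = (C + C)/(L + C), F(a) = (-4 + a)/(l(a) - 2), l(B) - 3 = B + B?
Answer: -25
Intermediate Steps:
l(B) = 3 + 2*B (l(B) = 3 + (B + B) = 3 + 2*B)
F(a) = (-4 + a)/(1 + 2*a) (F(a) = (-4 + a)/((3 + 2*a) - 2) = (-4 + a)/(1 + 2*a))
h(C, L) = 2 + 2*C/(C + L) (h(C, L) = 2 + (C + C)/(L + C) = 2 + (2*C)/(C + L) = 2 + 2*C/(C + L))
(-3/(-1) + h(0, F(-2)))*(-5) = (-3/(-1) + 2*((-4 - 2)/(1 + 2*(-2)) + 2*0)/(0 + (-4 - 2)/(1 + 2*(-2))))*(-5) = (-3*(-1) + 2*(-6/(1 - 4) + 0)/(0 - 6/(1 - 4)))*(-5) = (3 + 2*(-6/(-3) + 0)/(0 - 6/(-3)))*(-5) = (3 + 2*(-⅓*(-6) + 0)/(0 - ⅓*(-6)))*(-5) = (3 + 2*(2 + 0)/(0 + 2))*(-5) = (3 + 2*2/2)*(-5) = (3 + 2*(½)*2)*(-5) = (3 + 2)*(-5) = 5*(-5) = -25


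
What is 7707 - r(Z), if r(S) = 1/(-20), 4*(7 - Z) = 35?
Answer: 154141/20 ≈ 7707.0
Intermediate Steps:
Z = -7/4 (Z = 7 - 1/4*35 = 7 - 35/4 = -7/4 ≈ -1.7500)
r(S) = -1/20
7707 - r(Z) = 7707 - 1*(-1/20) = 7707 + 1/20 = 154141/20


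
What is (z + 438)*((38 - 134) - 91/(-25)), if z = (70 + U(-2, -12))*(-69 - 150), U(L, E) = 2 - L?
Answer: 36408312/25 ≈ 1.4563e+6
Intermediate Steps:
z = -16206 (z = (70 + (2 - 1*(-2)))*(-69 - 150) = (70 + (2 + 2))*(-219) = (70 + 4)*(-219) = 74*(-219) = -16206)
(z + 438)*((38 - 134) - 91/(-25)) = (-16206 + 438)*((38 - 134) - 91/(-25)) = -15768*(-96 - 91*(-1/25)) = -15768*(-96 + 91/25) = -15768*(-2309/25) = 36408312/25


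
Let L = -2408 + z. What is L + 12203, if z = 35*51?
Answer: 11580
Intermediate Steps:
z = 1785
L = -623 (L = -2408 + 1785 = -623)
L + 12203 = -623 + 12203 = 11580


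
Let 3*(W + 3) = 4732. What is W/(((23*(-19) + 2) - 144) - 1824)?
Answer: -4723/7209 ≈ -0.65515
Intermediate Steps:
W = 4723/3 (W = -3 + (1/3)*4732 = -3 + 4732/3 = 4723/3 ≈ 1574.3)
W/(((23*(-19) + 2) - 144) - 1824) = 4723/(3*(((23*(-19) + 2) - 144) - 1824)) = 4723/(3*(((-437 + 2) - 144) - 1824)) = 4723/(3*((-435 - 144) - 1824)) = 4723/(3*(-579 - 1824)) = (4723/3)/(-2403) = (4723/3)*(-1/2403) = -4723/7209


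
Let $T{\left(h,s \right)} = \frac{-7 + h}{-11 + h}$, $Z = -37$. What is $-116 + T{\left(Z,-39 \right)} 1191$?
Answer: $\frac{3903}{4} \approx 975.75$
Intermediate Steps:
$T{\left(h,s \right)} = \frac{-7 + h}{-11 + h}$
$-116 + T{\left(Z,-39 \right)} 1191 = -116 + \frac{-7 - 37}{-11 - 37} \cdot 1191 = -116 + \frac{1}{-48} \left(-44\right) 1191 = -116 + \left(- \frac{1}{48}\right) \left(-44\right) 1191 = -116 + \frac{11}{12} \cdot 1191 = -116 + \frac{4367}{4} = \frac{3903}{4}$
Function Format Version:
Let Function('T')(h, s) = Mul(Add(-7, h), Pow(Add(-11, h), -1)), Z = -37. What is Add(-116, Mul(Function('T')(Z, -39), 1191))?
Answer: Rational(3903, 4) ≈ 975.75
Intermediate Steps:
Function('T')(h, s) = Mul(Pow(Add(-11, h), -1), Add(-7, h))
Add(-116, Mul(Function('T')(Z, -39), 1191)) = Add(-116, Mul(Mul(Pow(Add(-11, -37), -1), Add(-7, -37)), 1191)) = Add(-116, Mul(Mul(Pow(-48, -1), -44), 1191)) = Add(-116, Mul(Mul(Rational(-1, 48), -44), 1191)) = Add(-116, Mul(Rational(11, 12), 1191)) = Add(-116, Rational(4367, 4)) = Rational(3903, 4)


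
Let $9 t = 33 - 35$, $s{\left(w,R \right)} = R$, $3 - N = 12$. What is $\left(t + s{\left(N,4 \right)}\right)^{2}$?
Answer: $\frac{1156}{81} \approx 14.272$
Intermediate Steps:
$N = -9$ ($N = 3 - 12 = -9$)
$t = - \frac{2}{9}$ ($t = \frac{33 - 35}{9} = \frac{1}{9} \left(-2\right) = - \frac{2}{9} \approx -0.22222$)
$\left(t + s{\left(N,4 \right)}\right)^{2} = \left(- \frac{2}{9} + 4\right)^{2} = \left(\frac{34}{9}\right)^{2} = \frac{1156}{81}$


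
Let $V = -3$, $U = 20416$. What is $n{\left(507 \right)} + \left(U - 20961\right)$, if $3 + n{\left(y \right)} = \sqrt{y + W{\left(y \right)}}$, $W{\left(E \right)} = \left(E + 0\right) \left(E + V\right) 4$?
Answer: $-548 + 13 \sqrt{6051} \approx 463.25$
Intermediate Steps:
$W{\left(E \right)} = E \left(-12 + 4 E\right)$ ($W{\left(E \right)} = \left(E + 0\right) \left(E - 3\right) 4 = E \left(-3 + E\right) 4 = E \left(-12 + 4 E\right)$)
$n{\left(y \right)} = -3 + \sqrt{y + 4 y \left(-3 + y\right)}$
$n{\left(507 \right)} + \left(U - 20961\right) = \left(-3 + \sqrt{507 \left(-11 + 4 \cdot 507\right)}\right) + \left(20416 - 20961\right) = \left(-3 + \sqrt{507 \left(-11 + 2028\right)}\right) + \left(20416 - 20961\right) = \left(-3 + \sqrt{507 \cdot 2017}\right) - 545 = \left(-3 + \sqrt{1022619}\right) - 545 = \left(-3 + 13 \sqrt{6051}\right) - 545 = -548 + 13 \sqrt{6051}$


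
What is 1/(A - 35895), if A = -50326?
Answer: -1/86221 ≈ -1.1598e-5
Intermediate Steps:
1/(A - 35895) = 1/(-50326 - 35895) = 1/(-86221) = -1/86221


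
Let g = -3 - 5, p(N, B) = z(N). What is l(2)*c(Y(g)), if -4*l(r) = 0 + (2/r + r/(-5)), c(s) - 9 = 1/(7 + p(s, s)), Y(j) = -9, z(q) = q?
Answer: -51/40 ≈ -1.2750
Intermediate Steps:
p(N, B) = N
g = -8
c(s) = 9 + 1/(7 + s)
l(r) = -1/(2*r) + r/20 (l(r) = -(0 + (2/r + r/(-5)))/4 = -(0 + (2/r + r*(-1/5)))/4 = -(0 + (2/r - r/5))/4 = -(2/r - r/5)/4 = -1/(2*r) + r/20)
l(2)*c(Y(g)) = ((1/20)*(-10 + 2**2)/2)*((64 + 9*(-9))/(7 - 9)) = ((1/20)*(1/2)*(-10 + 4))*((64 - 81)/(-2)) = ((1/20)*(1/2)*(-6))*(-1/2*(-17)) = -3/20*17/2 = -51/40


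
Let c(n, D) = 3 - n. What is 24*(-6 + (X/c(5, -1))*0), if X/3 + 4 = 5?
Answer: -144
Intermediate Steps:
X = 3 (X = -12 + 3*5 = -12 + 15 = 3)
24*(-6 + (X/c(5, -1))*0) = 24*(-6 + (3/(3 - 1*5))*0) = 24*(-6 + (3/(3 - 5))*0) = 24*(-6 + (3/(-2))*0) = 24*(-6 + (3*(-½))*0) = 24*(-6 - 3/2*0) = 24*(-6 + 0) = 24*(-6) = -144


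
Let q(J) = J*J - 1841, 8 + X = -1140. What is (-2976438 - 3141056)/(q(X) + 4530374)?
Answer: -6117494/5846437 ≈ -1.0464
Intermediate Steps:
X = -1148 (X = -8 - 1140 = -1148)
q(J) = -1841 + J**2 (q(J) = J**2 - 1841 = -1841 + J**2)
(-2976438 - 3141056)/(q(X) + 4530374) = (-2976438 - 3141056)/((-1841 + (-1148)**2) + 4530374) = -6117494/((-1841 + 1317904) + 4530374) = -6117494/(1316063 + 4530374) = -6117494/5846437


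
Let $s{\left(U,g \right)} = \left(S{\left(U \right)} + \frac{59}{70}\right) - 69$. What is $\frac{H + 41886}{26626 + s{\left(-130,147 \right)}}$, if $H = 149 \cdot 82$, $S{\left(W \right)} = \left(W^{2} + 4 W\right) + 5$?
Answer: $\frac{3787280}{3005999} \approx 1.2599$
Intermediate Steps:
$S{\left(W \right)} = 5 + W^{2} + 4 W$
$s{\left(U,g \right)} = - \frac{4421}{70} + U^{2} + 4 U$ ($s{\left(U,g \right)} = \left(\left(5 + U^{2} + 4 U\right) + \frac{59}{70}\right) - 69 = \left(\frac{409}{70} + U^{2} + 4 U\right) - 69 = - \frac{4421}{70} + U^{2} + 4 U$)
$H = 12218$
$\frac{H + 41886}{26626 + s{\left(-130,147 \right)}} = \frac{12218 + 41886}{26626 + \left(- \frac{4421}{70} + \left(-130\right)^{2} + 4 \left(-130\right)\right)} = \frac{54104}{26626 - - \frac{1142179}{70}} = \frac{54104}{26626 + \frac{1142179}{70}} = \frac{54104}{\frac{3005999}{70}} = 54104 \cdot \frac{70}{3005999} = \frac{3787280}{3005999}$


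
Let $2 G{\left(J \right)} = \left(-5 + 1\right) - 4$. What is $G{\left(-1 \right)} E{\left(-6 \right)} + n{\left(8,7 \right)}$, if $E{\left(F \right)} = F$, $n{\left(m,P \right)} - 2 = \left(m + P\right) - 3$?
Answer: $38$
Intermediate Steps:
$n{\left(m,P \right)} = -1 + P + m$ ($n{\left(m,P \right)} = 2 - \left(3 - P - m\right) = 2 + \left(-3 + P + m\right) = -1 + P + m$)
$G{\left(J \right)} = -4$ ($G{\left(J \right)} = \frac{\left(-5 + 1\right) - 4}{2} = \frac{-4 - 4}{2} = \frac{1}{2} \left(-8\right) = -4$)
$G{\left(-1 \right)} E{\left(-6 \right)} + n{\left(8,7 \right)} = \left(-4\right) \left(-6\right) + \left(-1 + 7 + 8\right) = 24 + 14 = 38$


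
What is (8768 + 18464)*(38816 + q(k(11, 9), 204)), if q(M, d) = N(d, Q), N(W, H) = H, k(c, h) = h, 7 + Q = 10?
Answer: 1057119008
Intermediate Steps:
Q = 3 (Q = -7 + 10 = 3)
q(M, d) = 3
(8768 + 18464)*(38816 + q(k(11, 9), 204)) = (8768 + 18464)*(38816 + 3) = 27232*38819 = 1057119008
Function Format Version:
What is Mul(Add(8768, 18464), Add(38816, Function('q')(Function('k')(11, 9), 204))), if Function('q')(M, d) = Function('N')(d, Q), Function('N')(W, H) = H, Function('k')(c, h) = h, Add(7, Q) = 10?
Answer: 1057119008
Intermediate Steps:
Q = 3 (Q = Add(-7, 10) = 3)
Function('q')(M, d) = 3
Mul(Add(8768, 18464), Add(38816, Function('q')(Function('k')(11, 9), 204))) = Mul(Add(8768, 18464), Add(38816, 3)) = Mul(27232, 38819) = 1057119008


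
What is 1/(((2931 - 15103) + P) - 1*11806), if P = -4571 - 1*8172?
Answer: -1/36721 ≈ -2.7232e-5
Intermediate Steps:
P = -12743 (P = -4571 - 8172 = -12743)
1/(((2931 - 15103) + P) - 1*11806) = 1/(((2931 - 15103) - 12743) - 1*11806) = 1/((-12172 - 12743) - 11806) = 1/(-24915 - 11806) = 1/(-36721) = -1/36721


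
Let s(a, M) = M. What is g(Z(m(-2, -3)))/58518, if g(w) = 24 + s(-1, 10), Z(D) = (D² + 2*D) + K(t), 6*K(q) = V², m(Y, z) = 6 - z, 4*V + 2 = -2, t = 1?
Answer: 17/29259 ≈ 0.00058102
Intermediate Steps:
V = -1 (V = -½ + (¼)*(-2) = -½ - ½ = -1)
K(q) = ⅙ (K(q) = (⅙)*(-1)² = (⅙)*1 = ⅙)
Z(D) = ⅙ + D² + 2*D (Z(D) = (D² + 2*D) + ⅙ = ⅙ + D² + 2*D)
g(w) = 34 (g(w) = 24 + 10 = 34)
g(Z(m(-2, -3)))/58518 = 34/58518 = 34*(1/58518) = 17/29259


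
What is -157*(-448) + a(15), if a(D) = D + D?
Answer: 70366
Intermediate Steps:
a(D) = 2*D
-157*(-448) + a(15) = -157*(-448) + 2*15 = 70336 + 30 = 70366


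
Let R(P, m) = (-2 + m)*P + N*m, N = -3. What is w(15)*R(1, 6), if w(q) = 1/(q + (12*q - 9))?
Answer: -7/93 ≈ -0.075269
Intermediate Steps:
R(P, m) = -3*m + P*(-2 + m) (R(P, m) = (-2 + m)*P - 3*m = P*(-2 + m) - 3*m = -3*m + P*(-2 + m))
w(q) = 1/(-9 + 13*q) (w(q) = 1/(q + (-9 + 12*q)) = 1/(-9 + 13*q))
w(15)*R(1, 6) = (-3*6 - 2*1 + 1*6)/(-9 + 13*15) = (-18 - 2 + 6)/(-9 + 195) = -14/186 = (1/186)*(-14) = -7/93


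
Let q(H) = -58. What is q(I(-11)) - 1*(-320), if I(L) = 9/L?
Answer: 262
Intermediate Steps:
q(I(-11)) - 1*(-320) = -58 - 1*(-320) = -58 + 320 = 262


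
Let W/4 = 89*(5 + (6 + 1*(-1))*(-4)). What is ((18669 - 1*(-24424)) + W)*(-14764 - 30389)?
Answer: -1704661209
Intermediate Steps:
W = -5340 (W = 4*(89*(5 + (6 + 1*(-1))*(-4))) = 4*(89*(5 + (6 - 1)*(-4))) = 4*(89*(5 + 5*(-4))) = 4*(89*(5 - 20)) = 4*(89*(-15)) = 4*(-1335) = -5340)
((18669 - 1*(-24424)) + W)*(-14764 - 30389) = ((18669 - 1*(-24424)) - 5340)*(-14764 - 30389) = ((18669 + 24424) - 5340)*(-45153) = (43093 - 5340)*(-45153) = 37753*(-45153) = -1704661209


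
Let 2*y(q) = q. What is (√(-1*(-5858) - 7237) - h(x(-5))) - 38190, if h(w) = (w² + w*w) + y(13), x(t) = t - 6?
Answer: -76877/2 + I*√1379 ≈ -38439.0 + 37.135*I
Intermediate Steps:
x(t) = -6 + t
y(q) = q/2
h(w) = 13/2 + 2*w² (h(w) = (w² + w*w) + (½)*13 = (w² + w²) + 13/2 = 2*w² + 13/2 = 13/2 + 2*w²)
(√(-1*(-5858) - 7237) - h(x(-5))) - 38190 = (√(-1*(-5858) - 7237) - (13/2 + 2*(-6 - 5)²)) - 38190 = (√(5858 - 7237) - (13/2 + 2*(-11)²)) - 38190 = (√(-1379) - (13/2 + 2*121)) - 38190 = (I*√1379 - (13/2 + 242)) - 38190 = (I*√1379 - 1*497/2) - 38190 = (I*√1379 - 497/2) - 38190 = (-497/2 + I*√1379) - 38190 = -76877/2 + I*√1379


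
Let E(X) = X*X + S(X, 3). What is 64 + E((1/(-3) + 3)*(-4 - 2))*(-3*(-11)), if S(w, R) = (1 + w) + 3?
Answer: 8116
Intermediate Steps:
S(w, R) = 4 + w
E(X) = 4 + X + X**2 (E(X) = X*X + (4 + X) = X**2 + (4 + X) = 4 + X + X**2)
64 + E((1/(-3) + 3)*(-4 - 2))*(-3*(-11)) = 64 + (4 + (1/(-3) + 3)*(-4 - 2) + ((1/(-3) + 3)*(-4 - 2))**2)*(-3*(-11)) = 64 + (4 + (1*(-1/3) + 3)*(-6) + ((1*(-1/3) + 3)*(-6))**2)*33 = 64 + (4 + (-1/3 + 3)*(-6) + ((-1/3 + 3)*(-6))**2)*33 = 64 + (4 + (8/3)*(-6) + ((8/3)*(-6))**2)*33 = 64 + (4 - 16 + (-16)**2)*33 = 64 + (4 - 16 + 256)*33 = 64 + 244*33 = 64 + 8052 = 8116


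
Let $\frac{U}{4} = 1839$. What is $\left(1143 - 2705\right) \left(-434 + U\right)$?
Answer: $-10812164$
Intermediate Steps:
$U = 7356$ ($U = 4 \cdot 1839 = 7356$)
$\left(1143 - 2705\right) \left(-434 + U\right) = \left(1143 - 2705\right) \left(-434 + 7356\right) = \left(-1562\right) 6922 = -10812164$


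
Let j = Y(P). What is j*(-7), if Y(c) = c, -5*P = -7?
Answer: -49/5 ≈ -9.8000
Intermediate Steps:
P = 7/5 (P = -1/5*(-7) = 7/5 ≈ 1.4000)
j = 7/5 ≈ 1.4000
j*(-7) = (7/5)*(-7) = -49/5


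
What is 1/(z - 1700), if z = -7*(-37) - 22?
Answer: -1/1463 ≈ -0.00068353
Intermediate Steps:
z = 237 (z = 259 - 22 = 237)
1/(z - 1700) = 1/(237 - 1700) = 1/(-1463) = -1/1463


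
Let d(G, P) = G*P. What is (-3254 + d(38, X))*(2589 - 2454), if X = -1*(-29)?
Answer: -290520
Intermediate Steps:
X = 29
(-3254 + d(38, X))*(2589 - 2454) = (-3254 + 38*29)*(2589 - 2454) = (-3254 + 1102)*135 = -2152*135 = -290520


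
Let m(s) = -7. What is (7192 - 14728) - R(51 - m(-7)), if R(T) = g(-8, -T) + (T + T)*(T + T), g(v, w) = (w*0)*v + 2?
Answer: -20994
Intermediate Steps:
g(v, w) = 2 (g(v, w) = 0*v + 2 = 0 + 2 = 2)
R(T) = 2 + 4*T² (R(T) = 2 + (T + T)*(T + T) = 2 + (2*T)*(2*T) = 2 + 4*T²)
(7192 - 14728) - R(51 - m(-7)) = (7192 - 14728) - (2 + 4*(51 - 1*(-7))²) = -7536 - (2 + 4*(51 + 7)²) = -7536 - (2 + 4*58²) = -7536 - (2 + 4*3364) = -7536 - (2 + 13456) = -7536 - 1*13458 = -7536 - 13458 = -20994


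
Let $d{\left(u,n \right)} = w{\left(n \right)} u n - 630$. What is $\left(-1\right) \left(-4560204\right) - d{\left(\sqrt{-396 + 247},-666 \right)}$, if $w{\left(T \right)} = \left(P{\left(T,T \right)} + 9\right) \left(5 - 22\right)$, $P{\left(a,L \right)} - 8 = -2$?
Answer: $4560834 - 169830 i \sqrt{149} \approx 4.5608 \cdot 10^{6} - 2.073 \cdot 10^{6} i$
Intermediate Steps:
$P{\left(a,L \right)} = 6$ ($P{\left(a,L \right)} = 8 - 2 = 6$)
$w{\left(T \right)} = -255$ ($w{\left(T \right)} = \left(6 + 9\right) \left(5 - 22\right) = 15 \left(-17\right) = -255$)
$d{\left(u,n \right)} = -630 - 255 n u$ ($d{\left(u,n \right)} = - 255 u n - 630 = - 255 n u - 630 = -630 - 255 n u$)
$\left(-1\right) \left(-4560204\right) - d{\left(\sqrt{-396 + 247},-666 \right)} = \left(-1\right) \left(-4560204\right) - \left(-630 - - 169830 \sqrt{-396 + 247}\right) = 4560204 - \left(-630 - - 169830 \sqrt{-149}\right) = 4560204 - \left(-630 - - 169830 i \sqrt{149}\right) = 4560204 - \left(-630 + 169830 i \sqrt{149}\right) = 4560204 + \left(630 - 169830 i \sqrt{149}\right) = 4560834 - 169830 i \sqrt{149}$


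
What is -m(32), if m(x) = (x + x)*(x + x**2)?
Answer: -67584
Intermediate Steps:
m(x) = 2*x*(x + x**2) (m(x) = (2*x)*(x + x**2) = 2*x*(x + x**2))
-m(32) = -2*32**2*(1 + 32) = -2*1024*33 = -1*67584 = -67584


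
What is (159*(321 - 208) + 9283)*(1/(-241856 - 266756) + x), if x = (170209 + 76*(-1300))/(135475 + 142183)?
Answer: 247424527178125/35305047674 ≈ 7008.2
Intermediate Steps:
x = 71409/277658 (x = (170209 - 98800)/277658 = 71409*(1/277658) = 71409/277658 ≈ 0.25718)
(159*(321 - 208) + 9283)*(1/(-241856 - 266756) + x) = (159*(321 - 208) + 9283)*(1/(-241856 - 266756) + 71409/277658) = (159*113 + 9283)*(1/(-508612) + 71409/277658) = (17967 + 9283)*(-1/508612 + 71409/277658) = 27250*(18159598325/70610095348) = 247424527178125/35305047674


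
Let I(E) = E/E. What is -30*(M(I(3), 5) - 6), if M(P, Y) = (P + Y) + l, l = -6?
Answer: 180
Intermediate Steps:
I(E) = 1
M(P, Y) = -6 + P + Y (M(P, Y) = (P + Y) - 6 = -6 + P + Y)
-30*(M(I(3), 5) - 6) = -30*((-6 + 1 + 5) - 6) = -30*(0 - 6) = -30*(-6) = 180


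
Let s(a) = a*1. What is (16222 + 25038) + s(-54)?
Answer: 41206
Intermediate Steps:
s(a) = a
(16222 + 25038) + s(-54) = (16222 + 25038) - 54 = 41260 - 54 = 41206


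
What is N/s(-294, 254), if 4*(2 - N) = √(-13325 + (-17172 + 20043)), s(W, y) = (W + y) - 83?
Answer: -2/123 + I*√10454/492 ≈ -0.01626 + 0.20781*I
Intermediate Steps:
s(W, y) = -83 + W + y
N = 2 - I*√10454/4 (N = 2 - √(-13325 + (-17172 + 20043))/4 = 2 - √(-13325 + 2871)/4 = 2 - I*√10454/4 ≈ 2.0 - 25.561*I)
N/s(-294, 254) = (2 - I*√10454/4)/(-83 - 294 + 254) = (2 - I*√10454/4)/(-123) = (2 - I*√10454/4)*(-1/123) = -2/123 + I*√10454/492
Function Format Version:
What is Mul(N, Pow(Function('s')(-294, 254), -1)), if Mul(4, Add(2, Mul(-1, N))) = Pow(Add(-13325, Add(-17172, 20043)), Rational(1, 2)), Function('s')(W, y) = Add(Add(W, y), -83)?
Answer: Add(Rational(-2, 123), Mul(Rational(1, 492), I, Pow(10454, Rational(1, 2)))) ≈ Add(-0.016260, Mul(0.20781, I))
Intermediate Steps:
Function('s')(W, y) = Add(-83, W, y)
N = Add(2, Mul(Rational(-1, 4), I, Pow(10454, Rational(1, 2)))) (N = Add(2, Mul(Rational(-1, 4), Pow(Add(-13325, Add(-17172, 20043)), Rational(1, 2)))) = Add(2, Mul(Rational(-1, 4), Pow(Add(-13325, 2871), Rational(1, 2)))) = Add(2, Mul(Rational(-1, 4), Pow(-10454, Rational(1, 2)))) = Add(2, Mul(Rational(-1, 4), Mul(I, Pow(10454, Rational(1, 2))))) = Add(2, Mul(Rational(-1, 4), I, Pow(10454, Rational(1, 2)))) ≈ Add(2.0000, Mul(-25.561, I)))
Mul(N, Pow(Function('s')(-294, 254), -1)) = Mul(Add(2, Mul(Rational(-1, 4), I, Pow(10454, Rational(1, 2)))), Pow(Add(-83, -294, 254), -1)) = Mul(Add(2, Mul(Rational(-1, 4), I, Pow(10454, Rational(1, 2)))), Pow(-123, -1)) = Mul(Add(2, Mul(Rational(-1, 4), I, Pow(10454, Rational(1, 2)))), Rational(-1, 123)) = Add(Rational(-2, 123), Mul(Rational(1, 492), I, Pow(10454, Rational(1, 2))))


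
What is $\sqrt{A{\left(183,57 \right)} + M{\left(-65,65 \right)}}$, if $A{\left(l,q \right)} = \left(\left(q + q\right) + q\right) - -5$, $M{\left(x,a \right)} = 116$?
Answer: $2 \sqrt{73} \approx 17.088$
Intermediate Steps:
$A{\left(l,q \right)} = 5 + 3 q$ ($A{\left(l,q \right)} = \left(2 q + q\right) + 5 = 3 q + 5 = 5 + 3 q$)
$\sqrt{A{\left(183,57 \right)} + M{\left(-65,65 \right)}} = \sqrt{\left(5 + 3 \cdot 57\right) + 116} = \sqrt{\left(5 + 171\right) + 116} = \sqrt{176 + 116} = \sqrt{292} = 2 \sqrt{73}$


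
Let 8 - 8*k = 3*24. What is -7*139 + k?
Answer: -981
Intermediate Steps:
k = -8 (k = 1 - 3*24/8 = 1 - ⅛*72 = 1 - 9 = -8)
-7*139 + k = -7*139 - 8 = -973 - 8 = -981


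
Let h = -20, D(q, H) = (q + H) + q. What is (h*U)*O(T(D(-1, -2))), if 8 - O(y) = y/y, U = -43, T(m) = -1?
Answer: 6020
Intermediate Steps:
D(q, H) = H + 2*q (D(q, H) = (H + q) + q = H + 2*q)
O(y) = 7 (O(y) = 8 - y/y = 8 - 1*1 = 8 - 1 = 7)
(h*U)*O(T(D(-1, -2))) = -20*(-43)*7 = 860*7 = 6020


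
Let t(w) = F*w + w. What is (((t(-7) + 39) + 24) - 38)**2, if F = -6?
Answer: 3600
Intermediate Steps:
t(w) = -5*w (t(w) = -6*w + w = -5*w)
(((t(-7) + 39) + 24) - 38)**2 = (((-5*(-7) + 39) + 24) - 38)**2 = (((35 + 39) + 24) - 38)**2 = ((74 + 24) - 38)**2 = (98 - 38)**2 = 60**2 = 3600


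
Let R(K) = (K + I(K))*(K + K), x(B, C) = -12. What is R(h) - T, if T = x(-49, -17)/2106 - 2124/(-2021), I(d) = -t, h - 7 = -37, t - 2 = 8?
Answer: 1701748918/709371 ≈ 2399.0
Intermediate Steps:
t = 10 (t = 2 + 8 = 10)
h = -30 (h = 7 - 37 = -30)
I(d) = -10 (I(d) = -1*10 = -10)
R(K) = 2*K*(-10 + K) (R(K) = (K - 10)*(K + K) = (-10 + K)*(2*K) = 2*K*(-10 + K))
T = 741482/709371 (T = -12/2106 - 2124/(-2021) = -12*1/2106 - 2124*(-1/2021) = -2/351 + 2124/2021 = 741482/709371 ≈ 1.0453)
R(h) - T = 2*(-30)*(-10 - 30) - 1*741482/709371 = 2*(-30)*(-40) - 741482/709371 = 2400 - 741482/709371 = 1701748918/709371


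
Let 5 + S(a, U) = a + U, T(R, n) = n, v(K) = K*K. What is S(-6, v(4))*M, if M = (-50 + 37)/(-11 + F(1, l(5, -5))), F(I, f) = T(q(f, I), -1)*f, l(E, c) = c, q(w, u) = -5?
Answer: 65/6 ≈ 10.833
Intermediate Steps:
v(K) = K**2
F(I, f) = -f
S(a, U) = -5 + U + a (S(a, U) = -5 + (a + U) = -5 + (U + a) = -5 + U + a)
M = 13/6 (M = (-50 + 37)/(-11 - 1*(-5)) = -13/(-11 + 5) = -13/(-6) = -13*(-1/6) = 13/6 ≈ 2.1667)
S(-6, v(4))*M = (-5 + 4**2 - 6)*(13/6) = (-5 + 16 - 6)*(13/6) = 5*(13/6) = 65/6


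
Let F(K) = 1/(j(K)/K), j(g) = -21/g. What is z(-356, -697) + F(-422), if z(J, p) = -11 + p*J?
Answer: 5032457/21 ≈ 2.3964e+5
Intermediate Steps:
z(J, p) = -11 + J*p
F(K) = -K**2/21 (F(K) = 1/((-21/K)/K) = 1/(-21/K**2) = -K**2/21)
z(-356, -697) + F(-422) = (-11 - 356*(-697)) - 1/21*(-422)**2 = (-11 + 248132) - 1/21*178084 = 248121 - 178084/21 = 5032457/21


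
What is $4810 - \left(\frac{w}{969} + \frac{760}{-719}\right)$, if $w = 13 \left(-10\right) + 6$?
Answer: $\frac{3352005506}{696711} \approx 4811.2$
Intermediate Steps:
$w = -124$ ($w = -130 + 6 = -124$)
$4810 - \left(\frac{w}{969} + \frac{760}{-719}\right) = 4810 - \left(- \frac{124}{969} + \frac{760}{-719}\right) = 4810 - \left(\left(-124\right) \frac{1}{969} + 760 \left(- \frac{1}{719}\right)\right) = 4810 - \left(- \frac{124}{969} - \frac{760}{719}\right) = 4810 - - \frac{825596}{696711} = 4810 + \frac{825596}{696711} = \frac{3352005506}{696711}$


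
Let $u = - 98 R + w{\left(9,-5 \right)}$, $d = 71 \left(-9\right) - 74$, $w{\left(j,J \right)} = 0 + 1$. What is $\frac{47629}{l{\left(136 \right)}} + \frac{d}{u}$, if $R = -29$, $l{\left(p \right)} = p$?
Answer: $\frac{135312279}{386648} \approx 349.96$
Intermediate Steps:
$w{\left(j,J \right)} = 1$
$d = -713$ ($d = -639 - 74 = -713$)
$u = 2843$ ($u = \left(-98\right) \left(-29\right) + 1 = 2842 + 1 = 2843$)
$\frac{47629}{l{\left(136 \right)}} + \frac{d}{u} = \frac{47629}{136} - \frac{713}{2843} = \frac{135312279}{386648}$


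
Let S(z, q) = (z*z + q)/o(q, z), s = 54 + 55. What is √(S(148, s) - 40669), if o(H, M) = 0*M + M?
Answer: I*√221888963/74 ≈ 201.3*I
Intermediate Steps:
s = 109
o(H, M) = M (o(H, M) = 0 + M = M)
S(z, q) = (q + z²)/z (S(z, q) = (z*z + q)/z = (z² + q)/z = (q + z²)/z)
√(S(148, s) - 40669) = √((148 + 109/148) - 40669) = √(22013/148 - 40669) = √(-5996999/148) = I*√221888963/74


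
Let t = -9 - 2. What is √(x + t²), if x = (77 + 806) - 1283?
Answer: 3*I*√31 ≈ 16.703*I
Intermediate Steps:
t = -11
x = -400 (x = 883 - 1283 = -400)
√(x + t²) = √(-400 + (-11)²) = √(-400 + 121) = √(-279) = 3*I*√31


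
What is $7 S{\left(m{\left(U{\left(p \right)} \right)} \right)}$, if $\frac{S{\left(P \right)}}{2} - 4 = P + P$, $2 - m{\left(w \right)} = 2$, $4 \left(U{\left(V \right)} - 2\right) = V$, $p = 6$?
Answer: $56$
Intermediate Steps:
$U{\left(V \right)} = 2 + \frac{V}{4}$
$m{\left(w \right)} = 0$ ($m{\left(w \right)} = 2 - 2 = 0$)
$S{\left(P \right)} = 8 + 4 P$ ($S{\left(P \right)} = 8 + 2 \left(P + P\right) = 8 + 2 \cdot 2 P = 8 + 4 P$)
$7 S{\left(m{\left(U{\left(p \right)} \right)} \right)} = 7 \left(8 + 4 \cdot 0\right) = 7 \left(8 + 0\right) = 7 \cdot 8 = 56$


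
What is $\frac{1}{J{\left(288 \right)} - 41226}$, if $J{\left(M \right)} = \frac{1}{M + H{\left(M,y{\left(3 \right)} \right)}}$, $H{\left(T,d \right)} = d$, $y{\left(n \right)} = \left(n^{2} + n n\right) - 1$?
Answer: $- \frac{305}{12573929} \approx -2.4257 \cdot 10^{-5}$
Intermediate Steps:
$y{\left(n \right)} = -1 + 2 n^{2}$ ($y{\left(n \right)} = \left(n^{2} + n^{2}\right) - 1 = 2 n^{2} - 1 = -1 + 2 n^{2}$)
$J{\left(M \right)} = \frac{1}{17 + M}$ ($J{\left(M \right)} = \frac{1}{M - \left(1 - 2 \cdot 3^{2}\right)} = \frac{1}{M + \left(-1 + 2 \cdot 9\right)} = \frac{1}{M + \left(-1 + 18\right)} = \frac{1}{M + 17} = \frac{1}{17 + M}$)
$\frac{1}{J{\left(288 \right)} - 41226} = \frac{1}{\frac{1}{17 + 288} - 41226} = \frac{1}{\frac{1}{305} - 41226} = \frac{1}{- \frac{12573929}{305}} = - \frac{305}{12573929}$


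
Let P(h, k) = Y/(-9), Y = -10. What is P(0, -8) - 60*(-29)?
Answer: 15670/9 ≈ 1741.1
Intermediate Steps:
P(h, k) = 10/9 (P(h, k) = -10/(-9) = -10*(-⅑) = 10/9)
P(0, -8) - 60*(-29) = 10/9 - 60*(-29) = 10/9 + 1740 = 15670/9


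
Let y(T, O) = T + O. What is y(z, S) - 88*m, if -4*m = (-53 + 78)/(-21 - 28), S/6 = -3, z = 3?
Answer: -1285/49 ≈ -26.224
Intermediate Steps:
S = -18 (S = 6*(-3) = -18)
m = 25/196 (m = -(-53 + 78)/(4*(-21 - 28)) = -25/(4*(-49)) = -25*(-1)/(4*49) = -¼*(-25/49) = 25/196 ≈ 0.12755)
y(T, O) = O + T
y(z, S) - 88*m = (-18 + 3) - 88*25/196 = -15 - 550/49 = -1285/49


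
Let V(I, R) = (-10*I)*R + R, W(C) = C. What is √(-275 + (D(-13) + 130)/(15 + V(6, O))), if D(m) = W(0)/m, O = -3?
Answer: I*√158010/24 ≈ 16.563*I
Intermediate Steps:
V(I, R) = R - 10*I*R (V(I, R) = -10*I*R + R = R - 10*I*R)
D(m) = 0 (D(m) = 0/m = 0)
√(-275 + (D(-13) + 130)/(15 + V(6, O))) = √(-275 + (0 + 130)/(15 - 3*(1 - 10*6))) = √(-275 + 130/(15 - 3*(1 - 60))) = √(-275 + 130/(15 - 3*(-59))) = √(-275 + 130/(15 + 177)) = √(-275 + 130/192) = √(-275 + 130*(1/192)) = √(-275 + 65/96) = √(-26335/96) = I*√158010/24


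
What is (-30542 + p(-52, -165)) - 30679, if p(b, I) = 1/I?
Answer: -10101466/165 ≈ -61221.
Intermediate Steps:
(-30542 + p(-52, -165)) - 30679 = (-30542 + 1/(-165)) - 30679 = (-30542 - 1/165) - 30679 = -5039431/165 - 30679 = -10101466/165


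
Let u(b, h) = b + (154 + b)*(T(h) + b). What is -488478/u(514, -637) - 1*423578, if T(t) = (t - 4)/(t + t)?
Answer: -46436320440947/109628368 ≈ -4.2358e+5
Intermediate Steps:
T(t) = (-4 + t)/(2*t) (T(t) = (-4 + t)/((2*t)) = (-4 + t)*(1/(2*t)) = (-4 + t)/(2*t))
u(b, h) = b + (154 + b)*(b + (-4 + h)/(2*h)) (u(b, h) = b + (154 + b)*((-4 + h)/(2*h) + b) = b + (154 + b)*(b + (-4 + h)/(2*h)))
-488478/u(514, -637) - 1*423578 = -488478/(77 + 514**2 - 308/(-637) + (311/2)*514 - 2*514/(-637)) - 1*423578 = -488478/(77 + 264196 - 308*(-1/637) + 79927 - 2*514*(-1/637)) - 423578 = -488478/(77 + 264196 + 44/91 + 79927 + 1028/637) - 423578 = -488478/219256736/637 - 423578 = -488478*637/219256736 - 423578 = -155580243/109628368 - 423578 = -46436320440947/109628368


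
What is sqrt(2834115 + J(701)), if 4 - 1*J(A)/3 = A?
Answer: 2*sqrt(708006) ≈ 1682.9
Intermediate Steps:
J(A) = 12 - 3*A
sqrt(2834115 + J(701)) = sqrt(2834115 + (12 - 3*701)) = sqrt(2834115 + (12 - 2103)) = sqrt(2834115 - 2091) = sqrt(2832024) = 2*sqrt(708006)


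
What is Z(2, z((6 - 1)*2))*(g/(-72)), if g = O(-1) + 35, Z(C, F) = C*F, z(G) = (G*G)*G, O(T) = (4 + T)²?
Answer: -11000/9 ≈ -1222.2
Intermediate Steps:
z(G) = G³ (z(G) = G²*G = G³)
g = 44 (g = (4 - 1)² + 35 = 3² + 35 = 9 + 35 = 44)
Z(2, z((6 - 1)*2))*(g/(-72)) = (2*((6 - 1)*2)³)*(44/(-72)) = (2*(5*2)³)*(44*(-1/72)) = (2*10³)*(-11/18) = (2*1000)*(-11/18) = 2000*(-11/18) = -11000/9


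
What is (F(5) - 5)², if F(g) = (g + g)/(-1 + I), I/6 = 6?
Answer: 1089/49 ≈ 22.224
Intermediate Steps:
I = 36 (I = 6*6 = 36)
F(g) = 2*g/35 (F(g) = (g + g)/(-1 + 36) = (2*g)/35 = (2*g)*(1/35) = 2*g/35)
(F(5) - 5)² = ((2/35)*5 - 5)² = (2/7 - 5)² = (-33/7)² = 1089/49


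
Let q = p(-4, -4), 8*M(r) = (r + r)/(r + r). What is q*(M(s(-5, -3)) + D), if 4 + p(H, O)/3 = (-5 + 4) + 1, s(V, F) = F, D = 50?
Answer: -1203/2 ≈ -601.50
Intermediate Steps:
p(H, O) = -12 (p(H, O) = -12 + 3*((-5 + 4) + 1) = -12 + 3*(-1 + 1) = -12 + 3*0 = -12 + 0 = -12)
M(r) = ⅛ (M(r) = ((r + r)/(r + r))/8 = ((2*r)/((2*r)))/8 = ((2*r)*(1/(2*r)))/8 = (⅛)*1 = ⅛)
q = -12
q*(M(s(-5, -3)) + D) = -12*(⅛ + 50) = -12*401/8 = -1203/2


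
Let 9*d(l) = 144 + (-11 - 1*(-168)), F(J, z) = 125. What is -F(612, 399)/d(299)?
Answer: -1125/301 ≈ -3.7375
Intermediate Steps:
d(l) = 301/9 (d(l) = (144 + (-11 - 1*(-168)))/9 = (144 + (-11 + 168))/9 = (144 + 157)/9 = (1/9)*301 = 301/9)
-F(612, 399)/d(299) = -125/301/9 = -125*9/301 = -1*1125/301 = -1125/301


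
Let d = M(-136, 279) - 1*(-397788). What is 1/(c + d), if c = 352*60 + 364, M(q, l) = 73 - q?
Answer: 1/419481 ≈ 2.3839e-6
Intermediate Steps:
d = 397997 (d = (73 - 1*(-136)) - 1*(-397788) = (73 + 136) + 397788 = 209 + 397788 = 397997)
c = 21484 (c = 21120 + 364 = 21484)
1/(c + d) = 1/(21484 + 397997) = 1/419481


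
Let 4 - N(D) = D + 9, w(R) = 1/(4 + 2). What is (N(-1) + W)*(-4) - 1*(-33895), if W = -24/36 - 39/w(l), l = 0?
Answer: 104549/3 ≈ 34850.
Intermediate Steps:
w(R) = 1/6
W = -704/3 (W = -24/36 - 39/1/6 = -24*1/36 - 39*6 = -2/3 - 234 = -704/3 ≈ -234.67)
N(D) = -5 - D (N(D) = 4 - (D + 9) = 4 - (9 + D) = 4 + (-9 - D) = -5 - D)
(N(-1) + W)*(-4) - 1*(-33895) = ((-5 - 1*(-1)) - 704/3)*(-4) - 1*(-33895) = ((-5 + 1) - 704/3)*(-4) + 33895 = (-4 - 704/3)*(-4) + 33895 = -716/3*(-4) + 33895 = 2864/3 + 33895 = 104549/3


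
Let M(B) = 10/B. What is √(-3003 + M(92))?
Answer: I*√6354118/46 ≈ 54.799*I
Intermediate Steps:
√(-3003 + M(92)) = √(-3003 + 10/92) = √(-3003 + 10*(1/92)) = √(-3003 + 5/46) = √(-138133/46) = I*√6354118/46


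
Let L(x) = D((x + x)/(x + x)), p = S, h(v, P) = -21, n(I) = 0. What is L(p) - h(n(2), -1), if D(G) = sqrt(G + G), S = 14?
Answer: 21 + sqrt(2) ≈ 22.414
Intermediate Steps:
D(G) = sqrt(2)*sqrt(G) (D(G) = sqrt(2*G) = sqrt(2)*sqrt(G))
p = 14
L(x) = sqrt(2) (L(x) = sqrt(2)*sqrt((x + x)/(x + x)) = sqrt(2)*sqrt((2*x)/((2*x))) = sqrt(2)*sqrt((2*x)*(1/(2*x))) = sqrt(2)*sqrt(1) = sqrt(2)*1 = sqrt(2))
L(p) - h(n(2), -1) = sqrt(2) - 1*(-21) = sqrt(2) + 21 = 21 + sqrt(2)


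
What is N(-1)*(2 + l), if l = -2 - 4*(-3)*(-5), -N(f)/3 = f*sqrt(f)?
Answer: -180*I ≈ -180.0*I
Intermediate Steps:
N(f) = -3*f**(3/2) (N(f) = -3*f*sqrt(f) = -3*f**(3/2))
l = -62 (l = -2 + 12*(-5) = -2 - 60 = -62)
N(-1)*(2 + l) = (-(-3)*I)*(2 - 62) = -(-3)*I*(-60) = (3*I)*(-60) = -180*I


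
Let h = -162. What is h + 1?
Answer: -161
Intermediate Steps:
h + 1 = -162 + 1 = -161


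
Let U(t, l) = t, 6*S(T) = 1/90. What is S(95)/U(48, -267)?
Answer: 1/25920 ≈ 3.8580e-5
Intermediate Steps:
S(T) = 1/540 (S(T) = (1/6)/90 = (1/6)*(1/90) = 1/540)
S(95)/U(48, -267) = (1/540)/48 = (1/540)*(1/48) = 1/25920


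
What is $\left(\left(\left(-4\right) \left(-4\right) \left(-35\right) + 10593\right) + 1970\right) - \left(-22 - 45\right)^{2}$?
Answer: $7514$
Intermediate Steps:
$\left(\left(\left(-4\right) \left(-4\right) \left(-35\right) + 10593\right) + 1970\right) - \left(-22 - 45\right)^{2} = \left(\left(16 \left(-35\right) + 10593\right) + 1970\right) - \left(-67\right)^{2} = \left(\left(-560 + 10593\right) + 1970\right) - 4489 = \left(10033 + 1970\right) - 4489 = 12003 - 4489 = 7514$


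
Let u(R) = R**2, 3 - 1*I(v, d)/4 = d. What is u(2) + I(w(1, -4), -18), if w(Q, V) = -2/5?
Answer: 88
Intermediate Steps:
w(Q, V) = -2/5 (w(Q, V) = -2*1/5 = -2/5)
I(v, d) = 12 - 4*d
u(2) + I(w(1, -4), -18) = 2**2 + (12 - 4*(-18)) = 4 + (12 + 72) = 4 + 84 = 88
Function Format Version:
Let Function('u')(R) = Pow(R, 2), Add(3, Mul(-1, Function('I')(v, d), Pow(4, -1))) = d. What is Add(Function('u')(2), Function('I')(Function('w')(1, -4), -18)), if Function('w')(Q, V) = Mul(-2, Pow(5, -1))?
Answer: 88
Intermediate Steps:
Function('w')(Q, V) = Rational(-2, 5) (Function('w')(Q, V) = Mul(-2, Rational(1, 5)) = Rational(-2, 5))
Function('I')(v, d) = Add(12, Mul(-4, d))
Add(Function('u')(2), Function('I')(Function('w')(1, -4), -18)) = Add(Pow(2, 2), Add(12, Mul(-4, -18))) = Add(4, Add(12, 72)) = Add(4, 84) = 88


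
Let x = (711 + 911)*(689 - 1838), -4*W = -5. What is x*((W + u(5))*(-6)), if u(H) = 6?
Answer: 81069993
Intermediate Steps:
W = 5/4 (W = -¼*(-5) = 5/4 ≈ 1.2500)
x = -1863678 (x = 1622*(-1149) = -1863678)
x*((W + u(5))*(-6)) = -1863678*(5/4 + 6)*(-6) = -27023331*(-6)/2 = -1863678*(-87/2) = 81069993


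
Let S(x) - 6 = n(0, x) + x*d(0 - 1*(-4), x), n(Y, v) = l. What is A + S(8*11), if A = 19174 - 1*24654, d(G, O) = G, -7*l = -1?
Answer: -35853/7 ≈ -5121.9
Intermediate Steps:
l = 1/7 (l = -1/7*(-1) = 1/7 ≈ 0.14286)
n(Y, v) = 1/7
A = -5480 (A = 19174 - 24654 = -5480)
S(x) = 43/7 + 4*x (S(x) = 6 + (1/7 + x*(0 - 1*(-4))) = 6 + (1/7 + x*(0 + 4)) = 6 + (1/7 + x*4) = 6 + (1/7 + 4*x) = 43/7 + 4*x)
A + S(8*11) = -5480 + (43/7 + 4*(8*11)) = -5480 + (43/7 + 4*88) = -5480 + (43/7 + 352) = -5480 + 2507/7 = -35853/7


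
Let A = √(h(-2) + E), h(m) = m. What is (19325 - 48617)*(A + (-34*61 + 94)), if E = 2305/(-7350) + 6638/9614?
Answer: 57998160 - 4882*I*√1654042120170/168245 ≈ 5.7998e+7 - 37319.0*I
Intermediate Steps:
E = 2662903/7066290 (E = 2305*(-1/7350) + 6638*(1/9614) = -461/1470 + 3319/4807 = 2662903/7066290 ≈ 0.37685)
A = I*√1654042120170/1009470 (A = √(-2 + 2662903/7066290) = √(-11469677/7066290) = I*√1654042120170/1009470 ≈ 1.274*I)
(19325 - 48617)*(A + (-34*61 + 94)) = (19325 - 48617)*(I*√1654042120170/1009470 + (-34*61 + 94)) = -29292*(I*√1654042120170/1009470 + (-2074 + 94)) = -29292*(I*√1654042120170/1009470 - 1980) = -29292*(-1980 + I*√1654042120170/1009470) = 57998160 - 4882*I*√1654042120170/168245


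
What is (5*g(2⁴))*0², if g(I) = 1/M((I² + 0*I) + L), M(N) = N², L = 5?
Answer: 0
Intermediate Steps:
g(I) = (5 + I²)⁻² (g(I) = 1/((I² + 0*I) + 5)² = 1/((I² + 0) + 5)² = 1/(I² + 5)² = 1/(5 + I²)² = (5 + I²)⁻²)
(5*g(2⁴))*0² = (5/(5 + (2⁴)²)²)*0² = (5/(5 + 16²)²)*0 = (5/(5 + 256)²)*0 = (5/261²)*0 = (5*(1/68121))*0 = (5/68121)*0 = 0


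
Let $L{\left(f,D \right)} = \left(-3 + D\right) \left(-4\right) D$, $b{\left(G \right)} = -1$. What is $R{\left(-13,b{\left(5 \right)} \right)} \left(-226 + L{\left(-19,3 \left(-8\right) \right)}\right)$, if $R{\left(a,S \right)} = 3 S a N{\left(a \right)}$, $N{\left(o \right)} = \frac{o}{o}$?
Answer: $-109902$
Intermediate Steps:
$L{\left(f,D \right)} = D \left(12 - 4 D\right)$ ($L{\left(f,D \right)} = \left(12 - 4 D\right) D = D \left(12 - 4 D\right)$)
$N{\left(o \right)} = 1$
$R{\left(a,S \right)} = 3 S a$ ($R{\left(a,S \right)} = 3 S a 1 = 3 S a$)
$R{\left(-13,b{\left(5 \right)} \right)} \left(-226 + L{\left(-19,3 \left(-8\right) \right)}\right) = 3 \left(-1\right) \left(-13\right) \left(-226 + 4 \cdot 3 \left(-8\right) \left(3 - 3 \left(-8\right)\right)\right) = 39 \left(-226 + 4 \left(-24\right) \left(3 - -24\right)\right) = 39 \left(-226 + 4 \left(-24\right) \left(3 + 24\right)\right) = 39 \left(-226 + 4 \left(-24\right) 27\right) = 39 \left(-226 - 2592\right) = 39 \left(-2818\right) = -109902$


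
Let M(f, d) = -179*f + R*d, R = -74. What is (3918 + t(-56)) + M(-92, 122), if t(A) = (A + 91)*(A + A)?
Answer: 7438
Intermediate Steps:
M(f, d) = -179*f - 74*d
t(A) = 2*A*(91 + A) (t(A) = (91 + A)*(2*A) = 2*A*(91 + A))
(3918 + t(-56)) + M(-92, 122) = (3918 + 2*(-56)*(91 - 56)) + (-179*(-92) - 74*122) = (3918 + 2*(-56)*35) + (16468 - 9028) = (3918 - 3920) + 7440 = -2 + 7440 = 7438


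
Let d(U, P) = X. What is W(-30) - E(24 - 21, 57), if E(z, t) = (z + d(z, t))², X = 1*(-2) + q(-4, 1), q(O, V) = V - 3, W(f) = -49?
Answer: -50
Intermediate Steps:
q(O, V) = -3 + V
X = -4 (X = 1*(-2) + (-3 + 1) = -2 - 2 = -4)
d(U, P) = -4
E(z, t) = (-4 + z)² (E(z, t) = (z - 4)² = (-4 + z)²)
W(-30) - E(24 - 21, 57) = -49 - (-4 + (24 - 21))² = -49 - (-4 + 3)² = -49 - 1*(-1)² = -49 - 1*1 = -49 - 1 = -50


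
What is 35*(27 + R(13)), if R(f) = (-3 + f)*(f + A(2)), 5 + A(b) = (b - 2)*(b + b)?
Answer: 3745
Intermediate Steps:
A(b) = -5 + 2*b*(-2 + b) (A(b) = -5 + (b - 2)*(b + b) = -5 + (-2 + b)*(2*b) = -5 + 2*b*(-2 + b))
R(f) = (-5 + f)*(-3 + f) (R(f) = (-3 + f)*(f + (-5 - 4*2 + 2*2²)) = (-3 + f)*(f + (-5 - 8 + 2*4)) = (-3 + f)*(f + (-5 - 8 + 8)) = (-3 + f)*(f - 5) = (-3 + f)*(-5 + f) = (-5 + f)*(-3 + f))
35*(27 + R(13)) = 35*(27 + (15 + 13² - 8*13)) = 35*(27 + (15 + 169 - 104)) = 35*(27 + 80) = 35*107 = 3745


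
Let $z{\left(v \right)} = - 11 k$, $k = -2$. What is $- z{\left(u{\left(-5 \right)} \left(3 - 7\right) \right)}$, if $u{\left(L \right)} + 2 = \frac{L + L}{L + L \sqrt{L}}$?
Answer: $-22$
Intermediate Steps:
$u{\left(L \right)} = -2 + \frac{2 L}{L + L^{\frac{3}{2}}}$ ($u{\left(L \right)} = -2 + \frac{L + L}{L + L \sqrt{L}} = -2 + \frac{2 L}{L + L^{\frac{3}{2}}}$)
$z{\left(v \right)} = 22$ ($z{\left(v \right)} = \left(-11\right) \left(-2\right) = 22$)
$- z{\left(u{\left(-5 \right)} \left(3 - 7\right) \right)} = \left(-1\right) 22 = -22$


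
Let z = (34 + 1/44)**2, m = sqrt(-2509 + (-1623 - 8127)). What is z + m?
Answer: 2241009/1936 + I*sqrt(12259) ≈ 1157.5 + 110.72*I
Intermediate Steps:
m = I*sqrt(12259) (m = sqrt(-2509 - 9750) = sqrt(-12259) = I*sqrt(12259) ≈ 110.72*I)
z = 2241009/1936 (z = (34 + 1/44)**2 = (1497/44)**2 = 2241009/1936 ≈ 1157.5)
z + m = 2241009/1936 + I*sqrt(12259)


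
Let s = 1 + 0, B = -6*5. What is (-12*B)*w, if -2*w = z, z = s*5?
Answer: -900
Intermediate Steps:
B = -30
s = 1
z = 5 (z = 1*5 = 5)
w = -5/2 (w = -½*5 = -5/2 ≈ -2.5000)
(-12*B)*w = -12*(-30)*(-5/2) = 360*(-5/2) = -900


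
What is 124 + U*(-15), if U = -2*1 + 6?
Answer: 64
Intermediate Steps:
U = 4 (U = -2 + 6 = 4)
124 + U*(-15) = 124 + 4*(-15) = 124 - 60 = 64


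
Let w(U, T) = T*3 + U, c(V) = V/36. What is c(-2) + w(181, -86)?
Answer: -1387/18 ≈ -77.056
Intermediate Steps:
c(V) = V/36 (c(V) = V*(1/36) = V/36)
w(U, T) = U + 3*T (w(U, T) = 3*T + U = U + 3*T)
c(-2) + w(181, -86) = (1/36)*(-2) + (181 + 3*(-86)) = -1/18 + (181 - 258) = -1/18 - 77 = -1387/18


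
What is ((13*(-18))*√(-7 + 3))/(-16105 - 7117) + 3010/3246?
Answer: 1505/1623 + 234*I/11611 ≈ 0.92729 + 0.020153*I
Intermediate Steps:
((13*(-18))*√(-7 + 3))/(-16105 - 7117) + 3010/3246 = -468*I/(-23222) + 3010*(1/3246) = -468*I*(-1/23222) + 1505/1623 = 234*I/11611 + 1505/1623 = 1505/1623 + 234*I/11611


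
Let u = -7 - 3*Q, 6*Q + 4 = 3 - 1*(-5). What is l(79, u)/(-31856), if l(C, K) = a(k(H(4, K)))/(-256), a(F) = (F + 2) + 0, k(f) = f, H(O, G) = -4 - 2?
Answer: -1/2038784 ≈ -4.9049e-7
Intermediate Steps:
H(O, G) = -6
Q = ⅔ (Q = -⅔ + (3 - 1*(-5))/6 = -⅔ + (3 + 5)/6 = -⅔ + (⅙)*8 = -⅔ + 4/3 = ⅔ ≈ 0.66667)
u = -9 (u = -7 - 3*⅔ = -7 - 2 = -9)
a(F) = 2 + F (a(F) = (2 + F) + 0 = 2 + F)
l(C, K) = 1/64 (l(C, K) = (2 - 6)/(-256) = -4*(-1/256) = 1/64)
l(79, u)/(-31856) = (1/64)/(-31856) = (1/64)*(-1/31856) = -1/2038784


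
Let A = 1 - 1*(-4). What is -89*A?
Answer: -445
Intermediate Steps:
A = 5 (A = 1 + 4 = 5)
-89*A = -89*5 = -445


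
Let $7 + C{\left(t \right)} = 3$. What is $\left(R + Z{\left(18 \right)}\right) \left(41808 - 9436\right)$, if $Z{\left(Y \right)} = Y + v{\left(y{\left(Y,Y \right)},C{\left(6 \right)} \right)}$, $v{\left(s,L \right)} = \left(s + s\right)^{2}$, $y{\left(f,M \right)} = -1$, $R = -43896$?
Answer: $-1420289128$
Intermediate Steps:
$C{\left(t \right)} = -4$ ($C{\left(t \right)} = -7 + 3 = -4$)
$v{\left(s,L \right)} = 4 s^{2}$ ($v{\left(s,L \right)} = \left(2 s\right)^{2} = 4 s^{2}$)
$Z{\left(Y \right)} = 4 + Y$ ($Z{\left(Y \right)} = Y + 4 \left(-1\right)^{2} = Y + 4 \cdot 1 = Y + 4 = 4 + Y$)
$\left(R + Z{\left(18 \right)}\right) \left(41808 - 9436\right) = \left(-43896 + \left(4 + 18\right)\right) \left(41808 - 9436\right) = \left(-43896 + 22\right) 32372 = \left(-43874\right) 32372 = -1420289128$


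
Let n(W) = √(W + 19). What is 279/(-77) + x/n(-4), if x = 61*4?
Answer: -279/77 + 244*√15/15 ≈ 59.377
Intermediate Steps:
n(W) = √(19 + W)
x = 244
279/(-77) + x/n(-4) = 279/(-77) + 244/(√(19 - 4)) = 279*(-1/77) + 244/(√15) = -279/77 + 244*(√15/15) = -279/77 + 244*√15/15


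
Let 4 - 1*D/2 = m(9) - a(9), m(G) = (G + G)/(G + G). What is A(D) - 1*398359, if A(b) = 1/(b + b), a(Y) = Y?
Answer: -19121231/48 ≈ -3.9836e+5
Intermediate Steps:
m(G) = 1 (m(G) = (2*G)/((2*G)) = (2*G)*(1/(2*G)) = 1)
D = 24 (D = 8 - 2*(1 - 1*9) = 8 - 2*(1 - 9) = 8 - 2*(-8) = 8 + 16 = 24)
A(b) = 1/(2*b)
A(D) - 1*398359 = (½)/24 - 1*398359 = (½)*(1/24) - 398359 = 1/48 - 398359 = -19121231/48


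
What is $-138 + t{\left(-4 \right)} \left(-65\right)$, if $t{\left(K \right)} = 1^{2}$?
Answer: $-203$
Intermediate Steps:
$t{\left(K \right)} = 1$
$-138 + t{\left(-4 \right)} \left(-65\right) = -138 + 1 \left(-65\right) = -138 - 65 = -203$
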